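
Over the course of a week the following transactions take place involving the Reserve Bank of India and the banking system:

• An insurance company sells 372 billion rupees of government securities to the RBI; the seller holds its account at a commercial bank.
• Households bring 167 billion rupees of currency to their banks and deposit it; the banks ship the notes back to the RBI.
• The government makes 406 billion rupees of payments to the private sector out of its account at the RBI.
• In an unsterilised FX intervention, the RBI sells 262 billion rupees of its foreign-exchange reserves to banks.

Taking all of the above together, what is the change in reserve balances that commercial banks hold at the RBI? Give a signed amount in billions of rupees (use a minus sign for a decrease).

Asset purchase (from non-banks) 372 billion rupees: the RBI pays by crediting reserve accounts → +372B.
Currency deposit 167 billion rupees: returned notes are swapped for reserve credit → +167B.
Government spending 406 billion rupees: government payments flow into bank reserve accounts → +406B.
FX sale 262 billion rupees: the buying banks pay out of their reserve balances → −262B.
Net: 372 + 167 + 406 − 262 = +683 billion.

+683 billion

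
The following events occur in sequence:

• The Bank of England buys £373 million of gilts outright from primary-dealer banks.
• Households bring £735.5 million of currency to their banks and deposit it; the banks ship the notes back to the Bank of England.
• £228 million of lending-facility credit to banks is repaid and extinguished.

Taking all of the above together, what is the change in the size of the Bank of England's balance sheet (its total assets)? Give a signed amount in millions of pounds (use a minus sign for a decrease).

+£145 million

OMO purchase (from banks) £373 million: a Bank of England asset is acquired → +£373M.
Currency deposit £735.5 million: only the composition of liabilities changes → 0.
Discount-window repayment £228 million: a Bank of England asset is shed → −£228M.
Net: 373 + 0 − 228 = +£145 million.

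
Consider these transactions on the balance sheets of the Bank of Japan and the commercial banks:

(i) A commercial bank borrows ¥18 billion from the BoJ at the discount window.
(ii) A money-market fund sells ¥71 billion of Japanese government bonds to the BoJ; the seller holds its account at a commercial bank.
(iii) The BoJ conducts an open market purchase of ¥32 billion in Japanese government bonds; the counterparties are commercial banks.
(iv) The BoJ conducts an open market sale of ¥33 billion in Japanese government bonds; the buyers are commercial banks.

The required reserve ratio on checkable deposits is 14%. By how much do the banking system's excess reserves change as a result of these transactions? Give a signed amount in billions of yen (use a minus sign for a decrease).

Discount-window loan ¥18 billion: reserves +¥18B, deposits 0.
Asset purchase (from non-banks) ¥71 billion: reserves +¥71B, deposits +¥71B.
OMO purchase (from banks) ¥32 billion: reserves +¥32B, deposits 0.
OMO sale (to banks) ¥33 billion: reserves −¥33B, deposits 0.
Totals: Δreserves = +¥88B, Δdeposits = +¥71B.
Δrequired reserves = 14% × +¥71B = +¥9.94B.
Δexcess reserves = Δreserves − Δrequired = +¥88B − (+¥9.94B) = +¥78.06 billion.

+¥78.06 billion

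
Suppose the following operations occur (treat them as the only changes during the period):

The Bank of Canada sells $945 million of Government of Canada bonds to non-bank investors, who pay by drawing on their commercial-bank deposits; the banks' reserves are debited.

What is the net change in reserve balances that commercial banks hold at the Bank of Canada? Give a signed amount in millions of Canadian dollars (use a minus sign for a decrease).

Bank of Canada balance sheet:
  Assets:      Securities −$945M
  Liabilities: Bank reserves −$945M
Commercial banking system:
  Assets:      Reserves at CB −$945M
  Liabilities: Checkable deposits −$945M
So the change in reserve balances that commercial banks hold at the Bank of Canada is -$945 million.

-$945 million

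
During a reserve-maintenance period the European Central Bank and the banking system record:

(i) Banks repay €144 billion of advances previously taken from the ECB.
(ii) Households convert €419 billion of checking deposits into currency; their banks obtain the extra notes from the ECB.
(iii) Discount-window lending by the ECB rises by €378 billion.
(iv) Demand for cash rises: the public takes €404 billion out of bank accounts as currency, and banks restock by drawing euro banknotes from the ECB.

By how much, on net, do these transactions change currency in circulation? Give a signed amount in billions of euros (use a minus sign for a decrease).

+€823 billion

ECB balance sheet:
  Assets:      Loans to banks +€234B
  Liabilities: Bank reserves −€589B, Currency in circulation +€823B
So the change in currency in circulation is +€823 billion.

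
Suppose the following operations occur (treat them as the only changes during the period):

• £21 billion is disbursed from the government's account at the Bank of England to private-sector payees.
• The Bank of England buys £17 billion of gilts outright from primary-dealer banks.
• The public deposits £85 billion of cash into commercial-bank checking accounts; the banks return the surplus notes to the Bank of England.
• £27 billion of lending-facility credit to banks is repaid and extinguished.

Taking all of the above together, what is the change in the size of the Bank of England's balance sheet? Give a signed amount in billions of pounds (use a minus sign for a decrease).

-£10 billion

Government spending £21 billion: only the composition of liabilities changes → 0.
OMO purchase (from banks) £17 billion: a Bank of England asset is acquired → +£17B.
Currency deposit £85 billion: only the composition of liabilities changes → 0.
Discount-window repayment £27 billion: a Bank of England asset is shed → −£27B.
Net: 0 + 17 + 0 − 27 = -£10 billion.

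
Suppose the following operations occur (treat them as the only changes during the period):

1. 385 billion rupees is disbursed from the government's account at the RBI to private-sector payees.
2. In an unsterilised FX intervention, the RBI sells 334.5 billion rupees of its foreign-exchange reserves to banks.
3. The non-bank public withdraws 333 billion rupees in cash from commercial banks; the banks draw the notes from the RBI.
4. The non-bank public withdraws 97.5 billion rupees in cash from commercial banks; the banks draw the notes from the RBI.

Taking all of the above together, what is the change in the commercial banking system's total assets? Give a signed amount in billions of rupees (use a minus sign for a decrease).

RBI balance sheet:
  Assets:      Foreign assets −334.5B
  Liabilities: Bank reserves −380B, Currency in circulation +430.5B, Government deposits −385B
Commercial banking system:
  Assets:      Reserves at CB −380B, Foreign assets +334.5B
  Liabilities: Checkable deposits −45.5B
Change in total bank assets = -45.5 billion.

-45.5 billion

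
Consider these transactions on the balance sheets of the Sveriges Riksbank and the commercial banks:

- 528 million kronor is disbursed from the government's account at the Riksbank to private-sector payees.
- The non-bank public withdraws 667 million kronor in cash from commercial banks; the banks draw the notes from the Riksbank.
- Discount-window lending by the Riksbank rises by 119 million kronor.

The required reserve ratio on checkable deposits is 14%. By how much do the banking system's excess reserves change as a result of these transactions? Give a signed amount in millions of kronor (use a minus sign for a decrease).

-0.54 million

Government spending 528 million kronor: reserves +528M, deposits +528M.
Currency withdrawal 667 million kronor: reserves −667M, deposits −667M.
Discount-window loan 119 million kronor: reserves +119M, deposits 0.
Totals: Δreserves = −20M, Δdeposits = −139M.
Δrequired reserves = 14% × −139M = −19.46M.
Δexcess reserves = Δreserves − Δrequired = −20M − (−19.46M) = -0.54 million.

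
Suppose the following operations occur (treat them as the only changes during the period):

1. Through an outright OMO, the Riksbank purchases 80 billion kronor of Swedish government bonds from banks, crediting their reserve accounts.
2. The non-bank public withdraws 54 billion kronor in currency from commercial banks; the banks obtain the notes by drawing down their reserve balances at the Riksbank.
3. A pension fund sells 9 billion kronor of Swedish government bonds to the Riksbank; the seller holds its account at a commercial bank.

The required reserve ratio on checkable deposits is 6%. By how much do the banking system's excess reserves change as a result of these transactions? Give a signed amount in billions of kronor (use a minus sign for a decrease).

OMO purchase (from banks) 80 billion kronor: reserves +80B, deposits 0.
Currency withdrawal 54 billion kronor: reserves −54B, deposits −54B.
Asset purchase (from non-banks) 9 billion kronor: reserves +9B, deposits +9B.
Totals: Δreserves = +35B, Δdeposits = −45B.
Δrequired reserves = 6% × −45B = −2.7B.
Δexcess reserves = Δreserves − Δrequired = +35B − (−2.7B) = +37.7 billion.

+37.7 billion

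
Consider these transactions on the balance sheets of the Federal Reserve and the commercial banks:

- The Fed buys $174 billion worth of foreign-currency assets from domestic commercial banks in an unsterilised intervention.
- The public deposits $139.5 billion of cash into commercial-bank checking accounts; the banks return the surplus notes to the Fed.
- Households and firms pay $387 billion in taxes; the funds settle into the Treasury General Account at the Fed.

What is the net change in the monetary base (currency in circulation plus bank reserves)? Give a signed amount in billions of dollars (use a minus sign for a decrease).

-$213 billion

Fed balance sheet:
  Assets:      Foreign assets +$174B
  Liabilities: Bank reserves −$73.5B, Currency in circulation −$139.5B, Government deposits +$387B
Monetary base = currency + reserves: −$139.5B + (−$73.5B) = -$213 billion.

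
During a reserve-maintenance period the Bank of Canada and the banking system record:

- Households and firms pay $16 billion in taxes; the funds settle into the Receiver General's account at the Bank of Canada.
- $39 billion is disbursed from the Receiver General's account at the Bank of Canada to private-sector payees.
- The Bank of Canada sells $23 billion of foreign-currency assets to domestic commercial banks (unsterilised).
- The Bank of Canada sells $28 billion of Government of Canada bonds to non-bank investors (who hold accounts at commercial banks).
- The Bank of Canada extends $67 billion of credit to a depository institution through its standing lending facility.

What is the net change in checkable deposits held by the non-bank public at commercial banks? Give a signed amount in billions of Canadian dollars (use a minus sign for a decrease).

Government account inflow $16 billion: non-bank counterparties' bank balances fall → −$16B.
Government spending $39 billion: non-bank counterparties' bank balances rise → +$39B.
FX sale $23 billion: the counterparty is a bank, so public deposits are unchanged → 0.
Asset sale (to non-banks) $28 billion: non-bank counterparties' bank balances fall → −$28B.
Discount-window loan $67 billion: the counterparty is a bank, so public deposits are unchanged → 0.
Net: −16 + 39 + 0 − 28 + 0 = -$5 billion.

-$5 billion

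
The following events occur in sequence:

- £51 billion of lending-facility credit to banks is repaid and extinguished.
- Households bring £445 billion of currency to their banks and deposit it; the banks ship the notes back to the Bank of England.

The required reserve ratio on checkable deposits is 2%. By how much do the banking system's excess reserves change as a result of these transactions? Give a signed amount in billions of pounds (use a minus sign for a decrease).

Discount-window repayment £51 billion: reserves −£51B, deposits 0.
Currency deposit £445 billion: reserves +£445B, deposits +£445B.
Totals: Δreserves = +£394B, Δdeposits = +£445B.
Δrequired reserves = 2% × +£445B = +£8.9B.
Δexcess reserves = Δreserves − Δrequired = +£394B − (+£8.9B) = +£385.1 billion.

+£385.1 billion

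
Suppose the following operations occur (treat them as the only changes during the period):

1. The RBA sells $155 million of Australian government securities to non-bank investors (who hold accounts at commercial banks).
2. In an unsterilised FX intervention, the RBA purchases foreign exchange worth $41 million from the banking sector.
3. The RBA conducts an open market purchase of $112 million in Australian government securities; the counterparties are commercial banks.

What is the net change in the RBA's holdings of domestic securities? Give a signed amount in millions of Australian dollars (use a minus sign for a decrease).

RBA balance sheet:
  Assets:      Securities −$43M, Foreign assets +$41M
  Liabilities: Bank reserves −$2M
Commercial banking system:
  Assets:      Reserves at CB −$2M, Securities −$112M, Foreign assets −$41M
  Liabilities: Checkable deposits −$155M
So the change in the RBA's holdings of domestic securities is -$43 million.

-$43 million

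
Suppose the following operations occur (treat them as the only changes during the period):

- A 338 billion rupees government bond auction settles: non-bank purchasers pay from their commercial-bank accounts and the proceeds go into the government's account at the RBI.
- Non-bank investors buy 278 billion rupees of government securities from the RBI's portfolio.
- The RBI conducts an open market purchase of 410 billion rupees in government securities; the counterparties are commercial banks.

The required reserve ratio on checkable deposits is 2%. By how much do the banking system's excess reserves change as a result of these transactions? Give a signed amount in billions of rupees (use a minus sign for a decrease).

Government account inflow 338 billion rupees: reserves −338B, deposits −338B.
Asset sale (to non-banks) 278 billion rupees: reserves −278B, deposits −278B.
OMO purchase (from banks) 410 billion rupees: reserves +410B, deposits 0.
Totals: Δreserves = −206B, Δdeposits = −616B.
Δrequired reserves = 2% × −616B = −12.32B.
Δexcess reserves = Δreserves − Δrequired = −206B − (−12.32B) = -193.68 billion.

-193.68 billion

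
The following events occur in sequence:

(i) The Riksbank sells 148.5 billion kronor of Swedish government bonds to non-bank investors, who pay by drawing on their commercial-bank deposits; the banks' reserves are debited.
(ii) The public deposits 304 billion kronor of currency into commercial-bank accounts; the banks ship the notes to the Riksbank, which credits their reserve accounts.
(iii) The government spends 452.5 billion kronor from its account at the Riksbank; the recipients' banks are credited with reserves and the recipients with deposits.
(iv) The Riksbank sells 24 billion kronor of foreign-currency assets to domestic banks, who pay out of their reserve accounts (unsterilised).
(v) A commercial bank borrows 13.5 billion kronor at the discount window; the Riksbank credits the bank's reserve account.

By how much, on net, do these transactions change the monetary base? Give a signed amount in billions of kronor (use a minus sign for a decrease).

+293.5 billion

Asset sale (to non-banks) 148.5 billion kronor: Riksbank balance sheet contracts → −148.5B.
Currency deposit 304 billion kronor: just a shift between currency and reserves — both are base money → 0.
Government spending 452.5 billion kronor: a non-base liability converts back to reserves → +452.5B.
FX sale 24 billion kronor: Riksbank balance sheet contracts → −24B.
Discount-window loan 13.5 billion kronor: Riksbank balance sheet expands → +13.5B.
Net: −148.5 + 0 + 452.5 − 24 + 13.5 = +293.5 billion.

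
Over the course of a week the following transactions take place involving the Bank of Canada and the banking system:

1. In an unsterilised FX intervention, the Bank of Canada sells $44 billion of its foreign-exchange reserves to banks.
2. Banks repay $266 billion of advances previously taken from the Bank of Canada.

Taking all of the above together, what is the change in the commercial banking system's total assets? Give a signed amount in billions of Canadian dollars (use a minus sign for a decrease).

-$266 billion

FX sale $44 billion: just an asset swap on bank balance sheets → 0.
Discount-window repayment $266 billion: bank balance sheets shrink → −$266B.
Net: 0 − 266 = -$266 billion.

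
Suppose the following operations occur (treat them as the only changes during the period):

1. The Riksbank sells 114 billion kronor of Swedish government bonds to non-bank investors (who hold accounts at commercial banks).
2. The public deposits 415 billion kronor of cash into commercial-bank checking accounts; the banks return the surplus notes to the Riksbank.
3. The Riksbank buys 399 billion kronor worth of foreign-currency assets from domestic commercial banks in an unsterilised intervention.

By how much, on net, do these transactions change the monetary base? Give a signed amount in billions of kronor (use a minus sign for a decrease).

+285 billion

Riksbank balance sheet:
  Assets:      Securities −114B, Foreign assets +399B
  Liabilities: Bank reserves +700B, Currency in circulation −415B
Commercial banking system:
  Assets:      Reserves at CB +700B, Foreign assets −399B
  Liabilities: Checkable deposits +301B
Monetary base = currency + reserves: −415B + (+700B) = +285 billion.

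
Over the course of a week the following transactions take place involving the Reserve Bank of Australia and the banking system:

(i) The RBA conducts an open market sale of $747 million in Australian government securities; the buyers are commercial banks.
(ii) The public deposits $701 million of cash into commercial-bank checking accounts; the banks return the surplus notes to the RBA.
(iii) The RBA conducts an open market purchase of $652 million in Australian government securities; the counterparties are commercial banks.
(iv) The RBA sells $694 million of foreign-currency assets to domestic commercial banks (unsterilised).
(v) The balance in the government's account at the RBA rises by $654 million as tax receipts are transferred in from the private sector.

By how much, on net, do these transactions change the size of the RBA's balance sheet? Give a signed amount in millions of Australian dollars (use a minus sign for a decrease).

-$789 million

OMO sale (to banks) $747 million: an RBA asset is shed → −$747M.
Currency deposit $701 million: only the composition of liabilities changes → 0.
OMO purchase (from banks) $652 million: an RBA asset is acquired → +$652M.
FX sale $694 million: an RBA asset is shed → −$694M.
Government account inflow $654 million: only the composition of liabilities changes → 0.
Net: −747 + 0 + 652 − 694 + 0 = -$789 million.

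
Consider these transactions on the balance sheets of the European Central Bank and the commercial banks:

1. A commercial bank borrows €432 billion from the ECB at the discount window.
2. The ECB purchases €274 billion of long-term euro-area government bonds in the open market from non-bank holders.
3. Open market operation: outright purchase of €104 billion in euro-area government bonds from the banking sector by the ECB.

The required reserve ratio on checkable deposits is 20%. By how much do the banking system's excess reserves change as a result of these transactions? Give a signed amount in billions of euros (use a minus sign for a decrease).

+€755.2 billion

Discount-window loan €432 billion: reserves +€432B, deposits 0.
Asset purchase (from non-banks) €274 billion: reserves +€274B, deposits +€274B.
OMO purchase (from banks) €104 billion: reserves +€104B, deposits 0.
Totals: Δreserves = +€810B, Δdeposits = +€274B.
Δrequired reserves = 20% × +€274B = +€54.8B.
Δexcess reserves = Δreserves − Δrequired = +€810B − (+€54.8B) = +€755.2 billion.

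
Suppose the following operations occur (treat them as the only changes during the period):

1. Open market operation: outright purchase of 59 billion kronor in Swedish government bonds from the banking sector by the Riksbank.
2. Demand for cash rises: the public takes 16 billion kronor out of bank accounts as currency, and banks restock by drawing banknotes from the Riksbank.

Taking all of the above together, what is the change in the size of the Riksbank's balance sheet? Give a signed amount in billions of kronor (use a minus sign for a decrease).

Riksbank balance sheet:
  Assets:      Securities +59B
  Liabilities: Bank reserves +43B, Currency in circulation +16B
Commercial banking system:
  Assets:      Reserves at CB +43B, Securities −59B
  Liabilities: Checkable deposits −16B
Change in total Riksbank assets = +59 billion.

+59 billion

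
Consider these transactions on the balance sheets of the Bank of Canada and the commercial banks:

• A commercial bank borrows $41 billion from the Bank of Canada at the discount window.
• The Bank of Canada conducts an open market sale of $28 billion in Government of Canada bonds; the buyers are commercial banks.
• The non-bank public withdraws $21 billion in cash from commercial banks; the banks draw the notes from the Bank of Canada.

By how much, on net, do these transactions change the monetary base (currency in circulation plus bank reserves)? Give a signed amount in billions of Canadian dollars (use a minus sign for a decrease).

+$13 billion

Discount-window loan $41 billion: Bank of Canada balance sheet expands → +$41B.
OMO sale (to banks) $28 billion: Bank of Canada balance sheet contracts → −$28B.
Currency withdrawal $21 billion: just a shift between currency and reserves — both are base money → 0.
Net: 41 − 28 + 0 = +$13 billion.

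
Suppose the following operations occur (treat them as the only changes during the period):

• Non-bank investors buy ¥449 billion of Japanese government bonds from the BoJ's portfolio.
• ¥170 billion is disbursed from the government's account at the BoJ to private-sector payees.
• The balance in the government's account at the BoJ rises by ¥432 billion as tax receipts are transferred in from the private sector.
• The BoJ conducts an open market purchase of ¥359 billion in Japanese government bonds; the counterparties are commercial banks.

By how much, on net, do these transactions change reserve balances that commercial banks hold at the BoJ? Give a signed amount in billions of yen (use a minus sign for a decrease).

Asset sale (to non-banks) ¥449 billion: the non-bank buyers' banks settle from reserves → −¥449B.
Government spending ¥170 billion: government payments flow into bank reserve accounts → +¥170B.
Government account inflow ¥432 billion: funds move from bank reserves into the government account → −¥432B.
OMO purchase (from banks) ¥359 billion: the BoJ pays by crediting reserve accounts → +¥359B.
Net: −449 + 170 − 432 + 359 = -¥352 billion.

-¥352 billion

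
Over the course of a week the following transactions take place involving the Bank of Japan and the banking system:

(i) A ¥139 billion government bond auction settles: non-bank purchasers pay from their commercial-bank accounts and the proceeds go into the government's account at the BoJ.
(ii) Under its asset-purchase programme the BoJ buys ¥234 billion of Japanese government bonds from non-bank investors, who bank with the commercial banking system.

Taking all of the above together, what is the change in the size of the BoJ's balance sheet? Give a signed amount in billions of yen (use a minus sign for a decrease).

+¥234 billion

BoJ balance sheet:
  Assets:      Securities +¥234B
  Liabilities: Bank reserves +¥95B, Government deposits +¥139B
Change in total BoJ assets = +¥234 billion.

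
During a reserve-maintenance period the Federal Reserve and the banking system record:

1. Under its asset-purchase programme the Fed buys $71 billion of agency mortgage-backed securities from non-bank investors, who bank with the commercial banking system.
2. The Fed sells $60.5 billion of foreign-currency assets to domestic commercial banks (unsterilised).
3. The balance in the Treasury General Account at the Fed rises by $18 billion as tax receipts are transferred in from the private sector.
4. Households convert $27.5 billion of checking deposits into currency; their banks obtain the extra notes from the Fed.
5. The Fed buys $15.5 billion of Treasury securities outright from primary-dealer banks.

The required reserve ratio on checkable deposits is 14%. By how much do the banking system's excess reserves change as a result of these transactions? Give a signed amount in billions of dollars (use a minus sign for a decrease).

-$23.07 billion

Asset purchase (from non-banks) $71 billion: reserves +$71B, deposits +$71B.
FX sale $60.5 billion: reserves −$60.5B, deposits 0.
Government account inflow $18 billion: reserves −$18B, deposits −$18B.
Currency withdrawal $27.5 billion: reserves −$27.5B, deposits −$27.5B.
OMO purchase (from banks) $15.5 billion: reserves +$15.5B, deposits 0.
Totals: Δreserves = −$19.5B, Δdeposits = +$25.5B.
Δrequired reserves = 14% × +$25.5B = +$3.57B.
Δexcess reserves = Δreserves − Δrequired = −$19.5B − (+$3.57B) = -$23.07 billion.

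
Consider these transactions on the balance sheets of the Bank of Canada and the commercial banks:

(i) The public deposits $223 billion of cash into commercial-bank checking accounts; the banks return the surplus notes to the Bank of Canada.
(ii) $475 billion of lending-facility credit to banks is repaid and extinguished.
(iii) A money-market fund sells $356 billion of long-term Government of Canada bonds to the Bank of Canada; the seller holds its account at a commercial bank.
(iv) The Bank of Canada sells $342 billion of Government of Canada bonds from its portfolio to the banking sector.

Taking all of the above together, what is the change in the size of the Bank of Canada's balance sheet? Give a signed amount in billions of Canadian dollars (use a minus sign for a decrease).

Currency deposit $223 billion: only the composition of liabilities changes → 0.
Discount-window repayment $475 billion: a Bank of Canada asset is shed → −$475B.
Asset purchase (from non-banks) $356 billion: a Bank of Canada asset is acquired → +$356B.
OMO sale (to banks) $342 billion: a Bank of Canada asset is shed → −$342B.
Net: 0 − 475 + 356 − 342 = -$461 billion.

-$461 billion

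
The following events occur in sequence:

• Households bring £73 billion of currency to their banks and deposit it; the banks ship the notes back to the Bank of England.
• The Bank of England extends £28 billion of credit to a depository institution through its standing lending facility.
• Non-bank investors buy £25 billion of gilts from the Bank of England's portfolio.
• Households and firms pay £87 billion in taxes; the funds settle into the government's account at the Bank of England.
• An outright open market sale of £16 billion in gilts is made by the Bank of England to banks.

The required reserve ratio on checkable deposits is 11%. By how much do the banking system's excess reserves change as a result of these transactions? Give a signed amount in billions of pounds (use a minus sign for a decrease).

Currency deposit £73 billion: reserves +£73B, deposits +£73B.
Discount-window loan £28 billion: reserves +£28B, deposits 0.
Asset sale (to non-banks) £25 billion: reserves −£25B, deposits −£25B.
Government account inflow £87 billion: reserves −£87B, deposits −£87B.
OMO sale (to banks) £16 billion: reserves −£16B, deposits 0.
Totals: Δreserves = −£27B, Δdeposits = −£39B.
Δrequired reserves = 11% × −£39B = −£4.29B.
Δexcess reserves = Δreserves − Δrequired = −£27B − (−£4.29B) = -£22.71 billion.

-£22.71 billion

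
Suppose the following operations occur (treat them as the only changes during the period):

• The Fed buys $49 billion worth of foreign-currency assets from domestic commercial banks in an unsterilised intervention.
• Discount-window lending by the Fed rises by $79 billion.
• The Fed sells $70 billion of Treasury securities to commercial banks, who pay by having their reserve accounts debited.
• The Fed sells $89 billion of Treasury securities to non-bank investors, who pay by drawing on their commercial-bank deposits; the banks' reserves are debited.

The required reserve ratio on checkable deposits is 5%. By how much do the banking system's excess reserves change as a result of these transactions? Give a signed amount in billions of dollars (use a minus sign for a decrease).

-$26.55 billion

FX purchase $49 billion: reserves +$49B, deposits 0.
Discount-window loan $79 billion: reserves +$79B, deposits 0.
OMO sale (to banks) $70 billion: reserves −$70B, deposits 0.
Asset sale (to non-banks) $89 billion: reserves −$89B, deposits −$89B.
Totals: Δreserves = −$31B, Δdeposits = −$89B.
Δrequired reserves = 5% × −$89B = −$4.45B.
Δexcess reserves = Δreserves − Δrequired = −$31B − (−$4.45B) = -$26.55 billion.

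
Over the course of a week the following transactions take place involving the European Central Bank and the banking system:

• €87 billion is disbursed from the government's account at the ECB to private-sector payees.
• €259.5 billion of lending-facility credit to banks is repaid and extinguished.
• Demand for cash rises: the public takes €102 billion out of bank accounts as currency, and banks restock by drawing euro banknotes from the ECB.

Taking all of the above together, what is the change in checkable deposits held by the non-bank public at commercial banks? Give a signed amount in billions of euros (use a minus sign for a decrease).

Government spending €87 billion: non-bank counterparties' bank balances rise → +€87B.
Discount-window repayment €259.5 billion: the counterparty is a bank, so public deposits are unchanged → 0.
Currency withdrawal €102 billion: non-bank counterparties' bank balances fall → −€102B.
Net: 87 + 0 − 102 = -€15 billion.

-€15 billion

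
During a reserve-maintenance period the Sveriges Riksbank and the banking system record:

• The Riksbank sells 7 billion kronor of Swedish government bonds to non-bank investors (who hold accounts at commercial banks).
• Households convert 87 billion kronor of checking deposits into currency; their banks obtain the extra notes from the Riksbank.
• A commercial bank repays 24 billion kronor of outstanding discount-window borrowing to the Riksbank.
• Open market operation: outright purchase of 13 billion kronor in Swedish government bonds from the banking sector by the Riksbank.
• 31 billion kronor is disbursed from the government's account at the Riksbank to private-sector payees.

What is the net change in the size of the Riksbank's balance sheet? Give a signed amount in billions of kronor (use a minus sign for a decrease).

Asset sale (to non-banks) 7 billion kronor: a Riksbank asset is shed → −7B.
Currency withdrawal 87 billion kronor: only the composition of liabilities changes → 0.
Discount-window repayment 24 billion kronor: a Riksbank asset is shed → −24B.
OMO purchase (from banks) 13 billion kronor: a Riksbank asset is acquired → +13B.
Government spending 31 billion kronor: only the composition of liabilities changes → 0.
Net: −7 + 0 − 24 + 13 + 0 = -18 billion.

-18 billion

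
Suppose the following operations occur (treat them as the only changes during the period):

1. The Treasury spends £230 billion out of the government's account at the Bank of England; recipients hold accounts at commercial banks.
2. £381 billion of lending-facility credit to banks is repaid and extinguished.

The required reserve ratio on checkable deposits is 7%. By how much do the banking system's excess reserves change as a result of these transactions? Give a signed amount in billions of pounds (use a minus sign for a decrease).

-£167.1 billion

Government spending £230 billion: reserves +£230B, deposits +£230B.
Discount-window repayment £381 billion: reserves −£381B, deposits 0.
Totals: Δreserves = −£151B, Δdeposits = +£230B.
Δrequired reserves = 7% × +£230B = +£16.1B.
Δexcess reserves = Δreserves − Δrequired = −£151B − (+£16.1B) = -£167.1 billion.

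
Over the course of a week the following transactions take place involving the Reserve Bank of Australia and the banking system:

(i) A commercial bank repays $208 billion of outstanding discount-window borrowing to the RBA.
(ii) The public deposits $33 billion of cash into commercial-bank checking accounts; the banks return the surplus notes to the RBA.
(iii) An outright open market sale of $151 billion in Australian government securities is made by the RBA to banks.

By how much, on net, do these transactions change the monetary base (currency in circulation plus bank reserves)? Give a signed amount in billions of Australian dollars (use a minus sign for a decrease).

RBA balance sheet:
  Assets:      Securities −$151B, Loans to banks −$208B
  Liabilities: Bank reserves −$326B, Currency in circulation −$33B
Monetary base = currency + reserves: −$33B + (−$326B) = -$359 billion.

-$359 billion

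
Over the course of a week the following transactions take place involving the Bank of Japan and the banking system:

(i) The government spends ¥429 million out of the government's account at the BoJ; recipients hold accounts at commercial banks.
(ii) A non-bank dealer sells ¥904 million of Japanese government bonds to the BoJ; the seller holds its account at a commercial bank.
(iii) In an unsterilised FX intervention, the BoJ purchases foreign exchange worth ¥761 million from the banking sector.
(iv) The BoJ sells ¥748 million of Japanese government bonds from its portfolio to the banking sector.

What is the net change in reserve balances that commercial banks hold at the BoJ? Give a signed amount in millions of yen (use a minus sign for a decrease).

+¥1346 million

Government spending ¥429 million: government payments flow into bank reserve accounts → +¥429M.
Asset purchase (from non-banks) ¥904 million: the BoJ pays by crediting reserve accounts → +¥904M.
FX purchase ¥761 million: the BoJ pays by crediting reserve accounts → +¥761M.
OMO sale (to banks) ¥748 million: the buying banks pay out of their reserve balances → −¥748M.
Net: 429 + 904 + 761 − 748 = +¥1346 million.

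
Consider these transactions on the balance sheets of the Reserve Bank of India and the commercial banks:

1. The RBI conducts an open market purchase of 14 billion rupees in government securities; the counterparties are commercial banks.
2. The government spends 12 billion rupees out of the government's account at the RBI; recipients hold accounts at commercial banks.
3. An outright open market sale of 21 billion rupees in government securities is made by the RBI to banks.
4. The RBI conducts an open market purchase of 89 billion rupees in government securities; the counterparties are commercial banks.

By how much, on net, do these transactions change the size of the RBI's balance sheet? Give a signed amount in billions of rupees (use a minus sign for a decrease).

+82 billion

RBI balance sheet:
  Assets:      Securities +82B
  Liabilities: Bank reserves +94B, Government deposits −12B
Change in total RBI assets = +82 billion.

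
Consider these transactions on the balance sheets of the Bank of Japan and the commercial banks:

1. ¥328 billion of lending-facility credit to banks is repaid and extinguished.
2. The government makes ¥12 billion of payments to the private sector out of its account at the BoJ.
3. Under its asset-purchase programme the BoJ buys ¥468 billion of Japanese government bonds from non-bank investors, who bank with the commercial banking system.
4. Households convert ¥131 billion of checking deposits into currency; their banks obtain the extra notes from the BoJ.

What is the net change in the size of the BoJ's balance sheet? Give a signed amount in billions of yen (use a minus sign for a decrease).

BoJ balance sheet:
  Assets:      Securities +¥468B, Loans to banks −¥328B
  Liabilities: Bank reserves +¥21B, Currency in circulation +¥131B, Government deposits −¥12B
Change in total BoJ assets = +¥140 billion.

+¥140 billion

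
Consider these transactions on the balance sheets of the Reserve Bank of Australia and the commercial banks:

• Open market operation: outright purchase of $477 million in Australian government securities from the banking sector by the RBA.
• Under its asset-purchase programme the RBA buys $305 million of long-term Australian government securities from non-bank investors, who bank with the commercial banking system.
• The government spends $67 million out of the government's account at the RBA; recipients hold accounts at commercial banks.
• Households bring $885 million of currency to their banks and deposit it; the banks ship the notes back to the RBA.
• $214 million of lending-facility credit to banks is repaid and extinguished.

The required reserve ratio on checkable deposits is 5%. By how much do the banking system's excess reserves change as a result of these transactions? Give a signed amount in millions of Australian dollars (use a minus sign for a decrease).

+$1457.15 million

OMO purchase (from banks) $477 million: reserves +$477M, deposits 0.
Asset purchase (from non-banks) $305 million: reserves +$305M, deposits +$305M.
Government spending $67 million: reserves +$67M, deposits +$67M.
Currency deposit $885 million: reserves +$885M, deposits +$885M.
Discount-window repayment $214 million: reserves −$214M, deposits 0.
Totals: Δreserves = +$1520M, Δdeposits = +$1257M.
Δrequired reserves = 5% × +$1257M = +$62.85M.
Δexcess reserves = Δreserves − Δrequired = +$1520M − (+$62.85M) = +$1457.15 million.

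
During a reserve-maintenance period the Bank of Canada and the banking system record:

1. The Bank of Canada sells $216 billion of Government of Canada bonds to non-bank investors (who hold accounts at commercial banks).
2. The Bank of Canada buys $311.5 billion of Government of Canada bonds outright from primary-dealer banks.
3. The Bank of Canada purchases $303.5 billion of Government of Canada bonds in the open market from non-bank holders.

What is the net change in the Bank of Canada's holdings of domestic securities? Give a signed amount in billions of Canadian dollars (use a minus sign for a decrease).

+$399 billion

Asset sale (to non-banks) $216 billion: securities removed from the Bank of Canada's portfolio → −$216B.
OMO purchase (from banks) $311.5 billion: securities added to the Bank of Canada's portfolio → +$311.5B.
Asset purchase (from non-banks) $303.5 billion: securities added to the Bank of Canada's portfolio → +$303.5B.
Net: −216 + 311.5 + 303.5 = +$399 billion.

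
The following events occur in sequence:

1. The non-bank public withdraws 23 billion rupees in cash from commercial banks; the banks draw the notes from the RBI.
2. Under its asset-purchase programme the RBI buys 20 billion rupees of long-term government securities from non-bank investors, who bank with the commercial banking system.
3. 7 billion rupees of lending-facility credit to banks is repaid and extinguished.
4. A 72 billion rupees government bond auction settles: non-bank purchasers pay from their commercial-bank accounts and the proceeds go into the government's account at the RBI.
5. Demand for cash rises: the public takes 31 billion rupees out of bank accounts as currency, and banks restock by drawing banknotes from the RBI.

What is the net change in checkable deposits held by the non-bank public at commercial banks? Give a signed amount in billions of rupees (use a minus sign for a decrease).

-106 billion

Currency withdrawal 23 billion rupees: non-bank counterparties' bank balances fall → −23B.
Asset purchase (from non-banks) 20 billion rupees: non-bank counterparties' bank balances rise → +20B.
Discount-window repayment 7 billion rupees: the counterparty is a bank, so public deposits are unchanged → 0.
Government account inflow 72 billion rupees: non-bank counterparties' bank balances fall → −72B.
Currency withdrawal 31 billion rupees: non-bank counterparties' bank balances fall → −31B.
Net: −23 + 20 + 0 − 72 − 31 = -106 billion.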